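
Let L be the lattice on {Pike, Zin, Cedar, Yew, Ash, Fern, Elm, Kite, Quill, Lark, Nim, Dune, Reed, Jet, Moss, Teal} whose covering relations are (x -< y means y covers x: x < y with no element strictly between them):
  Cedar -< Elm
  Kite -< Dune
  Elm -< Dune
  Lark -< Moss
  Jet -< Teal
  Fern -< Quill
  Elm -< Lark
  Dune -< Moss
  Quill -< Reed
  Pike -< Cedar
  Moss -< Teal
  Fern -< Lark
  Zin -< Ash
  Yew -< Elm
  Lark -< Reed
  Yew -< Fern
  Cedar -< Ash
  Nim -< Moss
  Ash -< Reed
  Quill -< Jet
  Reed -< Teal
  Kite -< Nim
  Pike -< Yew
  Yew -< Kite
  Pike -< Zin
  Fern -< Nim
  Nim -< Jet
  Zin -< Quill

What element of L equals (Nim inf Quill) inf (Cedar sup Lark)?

Nim ∧ Quill = Fern
Cedar ∨ Lark = Lark
Fern ∧ Lark = Fern

Fern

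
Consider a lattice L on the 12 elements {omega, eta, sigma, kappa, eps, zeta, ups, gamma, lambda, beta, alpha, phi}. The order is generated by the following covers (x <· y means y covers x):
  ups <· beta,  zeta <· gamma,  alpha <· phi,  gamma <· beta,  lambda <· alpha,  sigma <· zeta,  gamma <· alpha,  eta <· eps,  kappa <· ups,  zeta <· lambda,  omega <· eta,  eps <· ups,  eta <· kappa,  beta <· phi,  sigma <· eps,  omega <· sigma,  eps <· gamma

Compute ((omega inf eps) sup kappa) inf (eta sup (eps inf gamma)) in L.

omega ∧ eps = omega
omega ∨ kappa = kappa
eps ∧ gamma = eps
eta ∨ eps = eps
kappa ∧ eps = eta

eta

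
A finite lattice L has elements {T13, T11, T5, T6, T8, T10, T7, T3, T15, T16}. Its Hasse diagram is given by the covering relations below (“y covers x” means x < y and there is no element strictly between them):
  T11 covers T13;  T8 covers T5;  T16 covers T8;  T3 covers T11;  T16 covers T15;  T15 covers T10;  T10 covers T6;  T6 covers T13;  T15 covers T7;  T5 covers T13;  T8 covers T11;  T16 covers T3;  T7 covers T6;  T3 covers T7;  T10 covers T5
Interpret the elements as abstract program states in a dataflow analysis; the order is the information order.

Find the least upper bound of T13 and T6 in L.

T6

Common upper bounds of {T13, T6}: T10, T15, T16, T3, T6, T7.
The least among these is T6.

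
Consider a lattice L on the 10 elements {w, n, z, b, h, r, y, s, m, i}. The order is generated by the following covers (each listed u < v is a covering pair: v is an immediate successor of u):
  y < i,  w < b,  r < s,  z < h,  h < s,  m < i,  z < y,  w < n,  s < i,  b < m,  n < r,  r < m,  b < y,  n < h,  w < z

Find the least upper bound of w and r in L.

r

Common upper bounds of {w, r}: i, m, r, s.
The least among these is r.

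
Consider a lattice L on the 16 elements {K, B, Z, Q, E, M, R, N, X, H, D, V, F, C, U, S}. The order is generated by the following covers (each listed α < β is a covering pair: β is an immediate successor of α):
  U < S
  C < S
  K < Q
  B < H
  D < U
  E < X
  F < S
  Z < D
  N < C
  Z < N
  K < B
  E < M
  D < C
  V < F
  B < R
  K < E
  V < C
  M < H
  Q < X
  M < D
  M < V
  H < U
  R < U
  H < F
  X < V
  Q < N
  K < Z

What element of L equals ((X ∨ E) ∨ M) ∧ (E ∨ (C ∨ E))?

X ∨ E = X
X ∨ M = V
C ∨ E = C
E ∨ C = C
V ∧ C = V

V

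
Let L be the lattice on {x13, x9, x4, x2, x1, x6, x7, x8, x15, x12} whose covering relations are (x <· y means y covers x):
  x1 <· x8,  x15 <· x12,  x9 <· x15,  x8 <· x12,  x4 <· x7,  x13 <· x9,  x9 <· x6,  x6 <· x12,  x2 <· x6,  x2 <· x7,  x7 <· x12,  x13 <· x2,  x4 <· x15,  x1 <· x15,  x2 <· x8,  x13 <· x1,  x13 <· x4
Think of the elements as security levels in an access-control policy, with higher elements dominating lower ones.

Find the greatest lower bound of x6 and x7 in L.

Common lower bounds of {x6, x7}: x13, x2.
The greatest among these is x2.

x2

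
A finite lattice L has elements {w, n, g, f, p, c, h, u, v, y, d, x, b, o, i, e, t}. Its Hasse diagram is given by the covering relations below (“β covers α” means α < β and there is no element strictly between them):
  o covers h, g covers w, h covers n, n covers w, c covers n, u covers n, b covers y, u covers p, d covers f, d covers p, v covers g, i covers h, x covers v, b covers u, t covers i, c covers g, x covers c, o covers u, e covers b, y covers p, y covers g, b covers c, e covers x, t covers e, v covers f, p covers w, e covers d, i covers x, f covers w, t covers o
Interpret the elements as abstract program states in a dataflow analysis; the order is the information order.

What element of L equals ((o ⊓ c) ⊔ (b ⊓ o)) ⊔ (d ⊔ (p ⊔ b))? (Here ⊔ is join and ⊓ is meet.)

e

o ∧ c = n
b ∧ o = u
n ∨ u = u
p ∨ b = b
d ∨ b = e
u ∨ e = e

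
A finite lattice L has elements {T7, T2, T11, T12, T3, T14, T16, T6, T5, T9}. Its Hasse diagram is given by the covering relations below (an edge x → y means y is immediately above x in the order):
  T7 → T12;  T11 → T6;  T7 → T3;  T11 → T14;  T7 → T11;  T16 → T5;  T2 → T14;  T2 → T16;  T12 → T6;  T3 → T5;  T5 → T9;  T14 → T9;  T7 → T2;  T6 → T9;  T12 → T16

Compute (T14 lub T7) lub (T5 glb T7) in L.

T14

T14 ∨ T7 = T14
T5 ∧ T7 = T7
T14 ∨ T7 = T14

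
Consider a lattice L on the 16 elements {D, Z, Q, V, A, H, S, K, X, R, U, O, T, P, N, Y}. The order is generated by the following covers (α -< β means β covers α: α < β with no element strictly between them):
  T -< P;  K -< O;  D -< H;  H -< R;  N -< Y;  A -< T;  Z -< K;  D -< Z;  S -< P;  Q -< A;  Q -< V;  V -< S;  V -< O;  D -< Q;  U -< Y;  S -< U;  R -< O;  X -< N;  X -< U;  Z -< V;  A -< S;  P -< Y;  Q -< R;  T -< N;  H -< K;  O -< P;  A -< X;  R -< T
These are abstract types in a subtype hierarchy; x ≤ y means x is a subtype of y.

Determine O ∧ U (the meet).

Common lower bounds of {O, U}: D, Q, V, Z.
The greatest among these is V.

V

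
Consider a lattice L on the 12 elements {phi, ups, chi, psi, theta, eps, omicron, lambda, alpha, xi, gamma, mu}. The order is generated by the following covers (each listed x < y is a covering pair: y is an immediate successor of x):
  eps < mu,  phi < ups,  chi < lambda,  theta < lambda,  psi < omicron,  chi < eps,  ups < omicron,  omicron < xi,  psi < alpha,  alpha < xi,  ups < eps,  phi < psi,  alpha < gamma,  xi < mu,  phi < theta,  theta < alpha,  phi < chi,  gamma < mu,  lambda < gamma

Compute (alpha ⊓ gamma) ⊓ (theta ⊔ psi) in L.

alpha ∧ gamma = alpha
theta ∨ psi = alpha
alpha ∧ alpha = alpha

alpha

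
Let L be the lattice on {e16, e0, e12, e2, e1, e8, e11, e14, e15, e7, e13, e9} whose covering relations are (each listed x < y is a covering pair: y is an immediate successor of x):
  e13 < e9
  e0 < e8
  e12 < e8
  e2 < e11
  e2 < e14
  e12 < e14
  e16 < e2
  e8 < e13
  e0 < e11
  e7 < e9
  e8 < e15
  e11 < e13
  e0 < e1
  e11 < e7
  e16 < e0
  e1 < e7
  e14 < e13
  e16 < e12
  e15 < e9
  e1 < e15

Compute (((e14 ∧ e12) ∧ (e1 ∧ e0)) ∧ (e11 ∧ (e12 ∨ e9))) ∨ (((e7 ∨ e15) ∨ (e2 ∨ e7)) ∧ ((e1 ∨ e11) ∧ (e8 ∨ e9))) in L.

e7

e14 ∧ e12 = e12
e1 ∧ e0 = e0
e12 ∧ e0 = e16
e12 ∨ e9 = e9
e11 ∧ e9 = e11
e16 ∧ e11 = e16
e7 ∨ e15 = e9
e2 ∨ e7 = e7
e9 ∨ e7 = e9
e1 ∨ e11 = e7
e8 ∨ e9 = e9
e7 ∧ e9 = e7
e9 ∧ e7 = e7
e16 ∨ e7 = e7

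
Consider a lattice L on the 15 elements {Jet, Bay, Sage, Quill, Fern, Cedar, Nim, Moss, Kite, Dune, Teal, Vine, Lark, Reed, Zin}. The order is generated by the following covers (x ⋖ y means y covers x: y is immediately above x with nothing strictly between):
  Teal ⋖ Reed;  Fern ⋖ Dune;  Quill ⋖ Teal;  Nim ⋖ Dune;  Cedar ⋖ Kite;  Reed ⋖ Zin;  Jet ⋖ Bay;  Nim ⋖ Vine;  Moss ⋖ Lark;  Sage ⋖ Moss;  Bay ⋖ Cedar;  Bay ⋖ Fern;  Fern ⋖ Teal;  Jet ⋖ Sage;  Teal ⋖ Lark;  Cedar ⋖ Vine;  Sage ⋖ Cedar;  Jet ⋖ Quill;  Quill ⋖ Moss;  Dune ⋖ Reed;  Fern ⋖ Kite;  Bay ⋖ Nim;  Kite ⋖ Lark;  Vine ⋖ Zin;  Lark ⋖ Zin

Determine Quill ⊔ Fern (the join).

Common upper bounds of {Quill, Fern}: Lark, Reed, Teal, Zin.
The least among these is Teal.

Teal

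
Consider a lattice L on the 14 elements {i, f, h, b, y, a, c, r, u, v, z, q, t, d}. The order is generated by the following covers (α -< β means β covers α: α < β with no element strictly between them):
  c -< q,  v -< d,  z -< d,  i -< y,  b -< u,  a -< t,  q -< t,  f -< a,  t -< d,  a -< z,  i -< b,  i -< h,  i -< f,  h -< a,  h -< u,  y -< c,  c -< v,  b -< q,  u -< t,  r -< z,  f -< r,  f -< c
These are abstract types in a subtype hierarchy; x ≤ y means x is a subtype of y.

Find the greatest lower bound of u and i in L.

Common lower bounds of {u, i}: i.
The greatest among these is i.

i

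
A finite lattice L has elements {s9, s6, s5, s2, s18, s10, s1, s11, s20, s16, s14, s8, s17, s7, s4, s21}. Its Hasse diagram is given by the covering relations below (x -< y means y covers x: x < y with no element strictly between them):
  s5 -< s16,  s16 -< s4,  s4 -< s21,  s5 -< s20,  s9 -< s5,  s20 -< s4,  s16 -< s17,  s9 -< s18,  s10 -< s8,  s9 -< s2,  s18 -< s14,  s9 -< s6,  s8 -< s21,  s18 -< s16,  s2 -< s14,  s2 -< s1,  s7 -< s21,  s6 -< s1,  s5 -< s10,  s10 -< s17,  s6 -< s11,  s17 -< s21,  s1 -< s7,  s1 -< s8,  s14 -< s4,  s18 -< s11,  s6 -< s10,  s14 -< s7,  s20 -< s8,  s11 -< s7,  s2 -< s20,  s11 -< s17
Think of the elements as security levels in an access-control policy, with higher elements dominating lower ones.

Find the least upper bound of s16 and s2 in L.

s4

Common upper bounds of {s16, s2}: s21, s4.
The least among these is s4.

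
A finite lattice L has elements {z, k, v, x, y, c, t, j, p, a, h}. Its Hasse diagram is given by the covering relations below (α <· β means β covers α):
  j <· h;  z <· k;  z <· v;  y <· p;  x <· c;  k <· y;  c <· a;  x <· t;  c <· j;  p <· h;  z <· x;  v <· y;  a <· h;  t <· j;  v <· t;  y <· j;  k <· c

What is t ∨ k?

j

Common upper bounds of {t, k}: h, j.
The least among these is j.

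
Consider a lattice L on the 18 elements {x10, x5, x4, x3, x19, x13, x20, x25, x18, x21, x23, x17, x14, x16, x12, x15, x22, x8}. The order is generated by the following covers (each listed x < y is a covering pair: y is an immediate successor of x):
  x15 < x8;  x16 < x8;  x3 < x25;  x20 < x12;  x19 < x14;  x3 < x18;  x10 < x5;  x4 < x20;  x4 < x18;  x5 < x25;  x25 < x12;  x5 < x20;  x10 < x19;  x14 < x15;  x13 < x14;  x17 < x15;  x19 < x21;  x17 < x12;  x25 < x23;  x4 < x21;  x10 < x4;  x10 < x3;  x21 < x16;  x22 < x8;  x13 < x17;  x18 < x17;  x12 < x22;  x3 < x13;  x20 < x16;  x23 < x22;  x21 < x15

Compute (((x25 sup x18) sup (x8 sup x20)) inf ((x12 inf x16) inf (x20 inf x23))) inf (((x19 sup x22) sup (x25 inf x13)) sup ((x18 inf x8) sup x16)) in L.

x5

x25 ∨ x18 = x12
x8 ∨ x20 = x8
x12 ∨ x8 = x8
x12 ∧ x16 = x20
x20 ∧ x23 = x5
x20 ∧ x5 = x5
x8 ∧ x5 = x5
x19 ∨ x22 = x8
x25 ∧ x13 = x3
x8 ∨ x3 = x8
x18 ∧ x8 = x18
x18 ∨ x16 = x8
x8 ∨ x8 = x8
x5 ∧ x8 = x5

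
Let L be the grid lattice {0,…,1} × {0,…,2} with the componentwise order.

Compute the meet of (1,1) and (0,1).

(0,1)

In a product of chains, the meet is componentwise min, giving (0,1).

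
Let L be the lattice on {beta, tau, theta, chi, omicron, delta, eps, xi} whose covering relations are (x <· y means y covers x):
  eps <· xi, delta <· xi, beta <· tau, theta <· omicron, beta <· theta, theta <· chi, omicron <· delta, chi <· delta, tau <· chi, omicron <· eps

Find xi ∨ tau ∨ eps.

xi

Common upper bounds of {xi, tau, eps}: xi.
The least among these is xi.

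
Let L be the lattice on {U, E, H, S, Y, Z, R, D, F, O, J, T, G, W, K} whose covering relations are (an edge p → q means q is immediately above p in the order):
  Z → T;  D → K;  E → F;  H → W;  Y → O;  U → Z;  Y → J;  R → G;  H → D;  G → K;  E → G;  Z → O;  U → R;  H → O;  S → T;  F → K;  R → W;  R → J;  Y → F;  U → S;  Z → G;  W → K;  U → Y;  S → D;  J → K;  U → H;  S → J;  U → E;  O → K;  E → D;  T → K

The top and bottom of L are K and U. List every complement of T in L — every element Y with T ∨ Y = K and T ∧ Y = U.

Need Y with T ∨ Y = K and T ∧ Y = U.
Checking each element gives: E, F, H, R, W, Y.

E, F, H, R, W, Y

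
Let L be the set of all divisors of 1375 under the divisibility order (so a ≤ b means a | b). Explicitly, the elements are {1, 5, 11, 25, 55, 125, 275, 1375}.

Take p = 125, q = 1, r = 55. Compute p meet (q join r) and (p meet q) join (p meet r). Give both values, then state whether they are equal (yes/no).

q join r = 55, so p meet (q join r) = 125 meet 55 = 5.
p meet q = 1 and p meet r = 5, so (p meet q) join (p meet r) = 1 join 5 = 5.
Equal: yes.

5; 5; yes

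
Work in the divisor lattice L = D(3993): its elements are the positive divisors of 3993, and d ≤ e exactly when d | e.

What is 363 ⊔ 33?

In the divisibility order, the join is the least common multiple: lcm(363, 33) = 363.

363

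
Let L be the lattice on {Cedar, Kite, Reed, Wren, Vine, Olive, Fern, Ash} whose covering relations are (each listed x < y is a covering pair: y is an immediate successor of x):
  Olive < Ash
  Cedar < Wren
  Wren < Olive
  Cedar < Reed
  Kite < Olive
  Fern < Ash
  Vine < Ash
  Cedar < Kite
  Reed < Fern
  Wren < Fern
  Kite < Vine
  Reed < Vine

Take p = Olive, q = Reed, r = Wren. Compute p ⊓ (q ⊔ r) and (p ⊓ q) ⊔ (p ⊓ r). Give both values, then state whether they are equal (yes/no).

q ⊔ r = Fern, so p ⊓ (q ⊔ r) = Olive ⊓ Fern = Wren.
p ⊓ q = Cedar and p ⊓ r = Wren, so (p ⊓ q) ⊔ (p ⊓ r) = Cedar ⊔ Wren = Wren.
Equal: yes.

Wren; Wren; yes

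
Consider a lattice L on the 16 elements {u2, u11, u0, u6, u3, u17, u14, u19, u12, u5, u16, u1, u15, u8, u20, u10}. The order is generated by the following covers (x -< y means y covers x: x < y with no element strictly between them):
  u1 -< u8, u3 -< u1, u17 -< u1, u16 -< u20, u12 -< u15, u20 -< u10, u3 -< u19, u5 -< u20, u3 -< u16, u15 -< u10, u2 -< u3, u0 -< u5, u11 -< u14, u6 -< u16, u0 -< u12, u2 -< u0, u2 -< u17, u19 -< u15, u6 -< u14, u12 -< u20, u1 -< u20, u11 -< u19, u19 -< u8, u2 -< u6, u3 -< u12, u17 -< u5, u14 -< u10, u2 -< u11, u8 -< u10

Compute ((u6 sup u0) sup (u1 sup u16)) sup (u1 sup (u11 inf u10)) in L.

u6 ∨ u0 = u20
u1 ∨ u16 = u20
u20 ∨ u20 = u20
u11 ∧ u10 = u11
u1 ∨ u11 = u8
u20 ∨ u8 = u10

u10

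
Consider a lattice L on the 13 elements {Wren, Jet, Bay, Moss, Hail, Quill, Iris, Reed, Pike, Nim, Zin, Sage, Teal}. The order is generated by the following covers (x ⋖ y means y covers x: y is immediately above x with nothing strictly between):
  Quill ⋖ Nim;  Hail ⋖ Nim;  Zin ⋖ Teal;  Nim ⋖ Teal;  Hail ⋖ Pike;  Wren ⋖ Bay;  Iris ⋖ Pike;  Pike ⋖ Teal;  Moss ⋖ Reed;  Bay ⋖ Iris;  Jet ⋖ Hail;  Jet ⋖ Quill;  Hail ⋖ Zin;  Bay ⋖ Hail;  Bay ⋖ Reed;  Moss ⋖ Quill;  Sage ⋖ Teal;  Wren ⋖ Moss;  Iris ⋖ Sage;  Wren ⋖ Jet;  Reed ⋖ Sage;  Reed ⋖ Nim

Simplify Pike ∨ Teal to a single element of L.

Pike ∨ Teal = Teal

Teal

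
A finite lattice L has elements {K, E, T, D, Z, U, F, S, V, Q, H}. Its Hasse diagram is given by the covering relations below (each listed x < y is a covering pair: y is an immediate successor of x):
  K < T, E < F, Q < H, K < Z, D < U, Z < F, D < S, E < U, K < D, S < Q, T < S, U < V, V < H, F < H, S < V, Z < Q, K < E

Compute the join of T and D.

S

Common upper bounds of {T, D}: H, Q, S, V.
The least among these is S.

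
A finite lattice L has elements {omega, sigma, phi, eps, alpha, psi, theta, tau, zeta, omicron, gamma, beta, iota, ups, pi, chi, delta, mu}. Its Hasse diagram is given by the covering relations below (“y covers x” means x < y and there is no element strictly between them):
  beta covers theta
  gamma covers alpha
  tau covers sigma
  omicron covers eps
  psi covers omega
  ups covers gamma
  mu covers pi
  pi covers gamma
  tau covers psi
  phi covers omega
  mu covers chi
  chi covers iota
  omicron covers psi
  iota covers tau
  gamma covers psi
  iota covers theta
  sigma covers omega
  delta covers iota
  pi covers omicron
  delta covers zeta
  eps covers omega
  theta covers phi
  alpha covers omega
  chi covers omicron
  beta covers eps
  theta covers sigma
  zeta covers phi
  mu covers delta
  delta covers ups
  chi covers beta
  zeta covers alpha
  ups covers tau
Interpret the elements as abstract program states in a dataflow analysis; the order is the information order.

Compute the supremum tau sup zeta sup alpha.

delta

Common upper bounds of {tau, zeta, alpha}: delta, mu.
The least among these is delta.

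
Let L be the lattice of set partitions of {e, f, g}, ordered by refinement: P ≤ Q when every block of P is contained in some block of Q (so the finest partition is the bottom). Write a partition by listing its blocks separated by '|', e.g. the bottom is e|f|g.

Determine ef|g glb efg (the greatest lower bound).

ef|g

Common lower bounds of {ef|g, efg}: ef|g, e|f|g.
The greatest among these is ef|g.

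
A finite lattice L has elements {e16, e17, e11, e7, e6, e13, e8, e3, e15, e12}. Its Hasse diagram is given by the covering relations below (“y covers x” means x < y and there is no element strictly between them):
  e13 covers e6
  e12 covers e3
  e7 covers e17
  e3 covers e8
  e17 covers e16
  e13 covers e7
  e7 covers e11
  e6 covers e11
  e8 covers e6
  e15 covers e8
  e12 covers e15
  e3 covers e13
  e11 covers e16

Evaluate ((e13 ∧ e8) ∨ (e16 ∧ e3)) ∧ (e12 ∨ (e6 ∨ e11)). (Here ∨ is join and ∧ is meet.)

e13 ∧ e8 = e6
e16 ∧ e3 = e16
e6 ∨ e16 = e6
e6 ∨ e11 = e6
e12 ∨ e6 = e12
e6 ∧ e12 = e6

e6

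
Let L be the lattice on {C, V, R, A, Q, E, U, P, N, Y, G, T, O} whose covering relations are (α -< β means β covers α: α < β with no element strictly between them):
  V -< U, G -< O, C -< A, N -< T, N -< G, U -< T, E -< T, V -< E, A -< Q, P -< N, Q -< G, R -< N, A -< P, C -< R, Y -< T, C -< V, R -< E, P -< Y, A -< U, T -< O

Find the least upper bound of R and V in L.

Common upper bounds of {R, V}: E, O, T.
The least among these is E.

E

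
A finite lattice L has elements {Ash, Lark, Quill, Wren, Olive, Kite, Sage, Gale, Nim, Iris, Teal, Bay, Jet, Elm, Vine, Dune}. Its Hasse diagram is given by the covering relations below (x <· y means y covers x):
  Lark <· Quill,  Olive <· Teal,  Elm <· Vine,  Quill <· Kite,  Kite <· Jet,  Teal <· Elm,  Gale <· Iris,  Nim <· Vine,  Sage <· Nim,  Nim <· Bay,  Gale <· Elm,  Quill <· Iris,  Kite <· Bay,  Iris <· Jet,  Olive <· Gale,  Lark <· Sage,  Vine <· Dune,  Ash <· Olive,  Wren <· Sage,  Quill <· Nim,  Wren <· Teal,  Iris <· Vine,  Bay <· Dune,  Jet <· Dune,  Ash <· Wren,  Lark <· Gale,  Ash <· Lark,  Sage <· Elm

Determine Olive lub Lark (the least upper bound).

Common upper bounds of {Olive, Lark}: Dune, Elm, Gale, Iris, Jet, Vine.
The least among these is Gale.

Gale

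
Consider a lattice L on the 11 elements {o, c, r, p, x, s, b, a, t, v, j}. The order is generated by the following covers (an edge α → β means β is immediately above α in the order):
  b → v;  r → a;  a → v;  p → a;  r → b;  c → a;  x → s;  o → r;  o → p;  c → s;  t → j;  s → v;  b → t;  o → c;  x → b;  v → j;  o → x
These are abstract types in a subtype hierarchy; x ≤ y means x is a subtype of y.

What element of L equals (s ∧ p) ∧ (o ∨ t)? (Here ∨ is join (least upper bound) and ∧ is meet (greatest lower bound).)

o

s ∧ p = o
o ∨ t = t
o ∧ t = o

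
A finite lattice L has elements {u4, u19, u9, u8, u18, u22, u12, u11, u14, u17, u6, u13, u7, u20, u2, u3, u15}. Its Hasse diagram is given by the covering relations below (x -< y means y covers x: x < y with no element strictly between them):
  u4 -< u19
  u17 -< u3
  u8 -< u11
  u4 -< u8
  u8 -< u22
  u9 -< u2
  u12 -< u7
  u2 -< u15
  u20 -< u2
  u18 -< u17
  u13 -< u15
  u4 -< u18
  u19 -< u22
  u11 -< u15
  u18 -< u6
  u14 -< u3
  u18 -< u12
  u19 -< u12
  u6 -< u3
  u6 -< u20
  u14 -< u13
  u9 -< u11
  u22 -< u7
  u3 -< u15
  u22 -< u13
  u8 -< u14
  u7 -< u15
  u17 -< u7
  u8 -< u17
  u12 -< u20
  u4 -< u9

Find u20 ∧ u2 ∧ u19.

Common lower bounds of {u20, u2, u19}: u19, u4.
The greatest among these is u19.

u19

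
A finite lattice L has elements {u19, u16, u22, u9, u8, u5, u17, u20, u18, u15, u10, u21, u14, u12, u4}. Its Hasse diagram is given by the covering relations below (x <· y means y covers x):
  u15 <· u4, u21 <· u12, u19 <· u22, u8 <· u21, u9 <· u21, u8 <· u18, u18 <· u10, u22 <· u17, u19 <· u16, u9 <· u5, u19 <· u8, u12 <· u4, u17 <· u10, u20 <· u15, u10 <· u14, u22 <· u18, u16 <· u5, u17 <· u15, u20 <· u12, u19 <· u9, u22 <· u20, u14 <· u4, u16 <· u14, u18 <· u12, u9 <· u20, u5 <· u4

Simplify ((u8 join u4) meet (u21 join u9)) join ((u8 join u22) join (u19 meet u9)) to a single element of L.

u8 ∨ u4 = u4
u21 ∨ u9 = u21
u4 ∧ u21 = u21
u8 ∨ u22 = u18
u19 ∧ u9 = u19
u18 ∨ u19 = u18
u21 ∨ u18 = u12

u12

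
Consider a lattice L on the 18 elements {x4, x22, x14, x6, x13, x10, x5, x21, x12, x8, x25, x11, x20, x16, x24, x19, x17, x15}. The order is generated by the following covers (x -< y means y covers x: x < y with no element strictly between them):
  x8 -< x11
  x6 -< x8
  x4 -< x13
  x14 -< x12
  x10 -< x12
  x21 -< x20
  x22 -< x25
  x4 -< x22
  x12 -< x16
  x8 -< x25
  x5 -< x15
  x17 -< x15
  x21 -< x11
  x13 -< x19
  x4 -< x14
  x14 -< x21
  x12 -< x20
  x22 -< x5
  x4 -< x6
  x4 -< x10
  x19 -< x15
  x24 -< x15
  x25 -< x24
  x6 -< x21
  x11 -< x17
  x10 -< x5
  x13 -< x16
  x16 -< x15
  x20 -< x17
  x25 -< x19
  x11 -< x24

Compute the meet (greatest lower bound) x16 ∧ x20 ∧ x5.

x10

Common lower bounds of {x16, x20, x5}: x10, x4.
The greatest among these is x10.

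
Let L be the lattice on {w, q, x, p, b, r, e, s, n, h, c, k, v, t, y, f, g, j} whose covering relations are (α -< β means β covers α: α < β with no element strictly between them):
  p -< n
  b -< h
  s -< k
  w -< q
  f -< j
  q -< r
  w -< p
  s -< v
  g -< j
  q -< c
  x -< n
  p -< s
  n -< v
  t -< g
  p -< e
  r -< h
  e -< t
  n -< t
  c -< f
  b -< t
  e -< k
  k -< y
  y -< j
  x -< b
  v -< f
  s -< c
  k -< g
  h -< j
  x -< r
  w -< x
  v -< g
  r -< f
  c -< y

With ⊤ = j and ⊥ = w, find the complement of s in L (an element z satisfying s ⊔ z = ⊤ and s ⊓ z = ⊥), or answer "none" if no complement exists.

Need z with s ∨ z = j and s ∧ z = w.
Checking each element gives: h.

h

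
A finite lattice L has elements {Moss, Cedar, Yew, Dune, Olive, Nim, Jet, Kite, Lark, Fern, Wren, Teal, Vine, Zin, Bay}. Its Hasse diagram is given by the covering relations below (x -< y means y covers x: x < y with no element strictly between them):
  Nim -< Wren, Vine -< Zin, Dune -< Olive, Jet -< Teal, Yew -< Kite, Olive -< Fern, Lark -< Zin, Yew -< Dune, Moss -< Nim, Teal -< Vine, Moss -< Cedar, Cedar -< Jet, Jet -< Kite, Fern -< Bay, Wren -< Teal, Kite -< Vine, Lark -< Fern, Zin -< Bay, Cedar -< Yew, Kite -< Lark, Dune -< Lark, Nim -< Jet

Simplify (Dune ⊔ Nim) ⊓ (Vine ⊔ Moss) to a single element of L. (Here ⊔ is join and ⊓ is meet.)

Kite

Dune ∨ Nim = Lark
Vine ∨ Moss = Vine
Lark ∧ Vine = Kite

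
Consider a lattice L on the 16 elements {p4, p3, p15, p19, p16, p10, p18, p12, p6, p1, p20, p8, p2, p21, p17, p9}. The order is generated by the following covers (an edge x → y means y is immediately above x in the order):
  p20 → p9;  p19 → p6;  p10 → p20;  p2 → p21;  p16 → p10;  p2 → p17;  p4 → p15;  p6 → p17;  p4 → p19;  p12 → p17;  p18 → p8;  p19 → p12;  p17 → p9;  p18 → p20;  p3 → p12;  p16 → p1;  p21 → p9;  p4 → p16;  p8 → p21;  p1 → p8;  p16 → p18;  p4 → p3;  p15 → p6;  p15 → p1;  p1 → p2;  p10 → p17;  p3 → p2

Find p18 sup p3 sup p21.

Common upper bounds of {p18, p3, p21}: p21, p9.
The least among these is p21.

p21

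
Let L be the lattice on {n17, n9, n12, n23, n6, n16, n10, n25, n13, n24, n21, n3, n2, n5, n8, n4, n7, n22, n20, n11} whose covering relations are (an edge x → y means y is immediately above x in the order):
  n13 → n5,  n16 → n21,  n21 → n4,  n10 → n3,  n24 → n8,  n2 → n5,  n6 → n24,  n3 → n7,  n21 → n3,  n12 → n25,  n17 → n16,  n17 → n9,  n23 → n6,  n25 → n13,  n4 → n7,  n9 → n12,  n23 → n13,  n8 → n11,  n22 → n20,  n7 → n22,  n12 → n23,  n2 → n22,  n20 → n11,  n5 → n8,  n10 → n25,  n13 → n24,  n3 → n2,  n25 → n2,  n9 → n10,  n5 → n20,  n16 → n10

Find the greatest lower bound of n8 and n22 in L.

Common lower bounds of {n8, n22}: n10, n12, n16, n17, n2, n21, n25, n3, n9.
The greatest among these is n2.

n2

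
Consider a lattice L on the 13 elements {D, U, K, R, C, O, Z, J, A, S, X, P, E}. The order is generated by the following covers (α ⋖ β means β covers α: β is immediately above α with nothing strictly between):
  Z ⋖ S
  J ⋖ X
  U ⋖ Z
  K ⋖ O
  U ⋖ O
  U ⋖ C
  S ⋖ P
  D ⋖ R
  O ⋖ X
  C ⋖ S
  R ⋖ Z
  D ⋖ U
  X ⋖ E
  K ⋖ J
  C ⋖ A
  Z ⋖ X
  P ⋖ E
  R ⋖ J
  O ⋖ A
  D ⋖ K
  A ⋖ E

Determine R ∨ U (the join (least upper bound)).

Z

Common upper bounds of {R, U}: E, P, S, X, Z.
The least among these is Z.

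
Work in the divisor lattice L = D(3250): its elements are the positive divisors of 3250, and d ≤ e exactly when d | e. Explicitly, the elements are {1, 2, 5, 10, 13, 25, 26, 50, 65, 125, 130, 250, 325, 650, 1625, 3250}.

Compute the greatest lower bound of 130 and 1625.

65

In the divisibility order, the meet is the greatest common divisor: gcd(130, 1625) = 65.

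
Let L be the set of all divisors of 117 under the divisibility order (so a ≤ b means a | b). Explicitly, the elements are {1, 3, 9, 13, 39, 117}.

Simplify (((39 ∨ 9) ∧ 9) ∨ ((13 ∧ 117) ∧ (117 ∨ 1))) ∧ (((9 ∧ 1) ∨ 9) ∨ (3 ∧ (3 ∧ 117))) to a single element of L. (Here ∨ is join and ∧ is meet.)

39 ∨ 9 = 117
117 ∧ 9 = 9
13 ∧ 117 = 13
117 ∨ 1 = 117
13 ∧ 117 = 13
9 ∨ 13 = 117
9 ∧ 1 = 1
1 ∨ 9 = 9
3 ∧ 117 = 3
3 ∧ 3 = 3
9 ∨ 3 = 9
117 ∧ 9 = 9

9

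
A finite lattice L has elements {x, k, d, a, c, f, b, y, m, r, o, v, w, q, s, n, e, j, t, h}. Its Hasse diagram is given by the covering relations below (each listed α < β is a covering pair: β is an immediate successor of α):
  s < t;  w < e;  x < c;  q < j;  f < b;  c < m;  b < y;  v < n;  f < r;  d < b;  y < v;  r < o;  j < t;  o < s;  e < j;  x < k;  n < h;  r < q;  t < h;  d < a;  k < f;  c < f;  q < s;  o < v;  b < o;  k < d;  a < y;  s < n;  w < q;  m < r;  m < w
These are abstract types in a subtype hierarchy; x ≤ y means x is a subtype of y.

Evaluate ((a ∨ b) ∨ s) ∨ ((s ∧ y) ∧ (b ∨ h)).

a ∨ b = y
y ∨ s = n
s ∧ y = b
b ∨ h = h
b ∧ h = b
n ∨ b = n

n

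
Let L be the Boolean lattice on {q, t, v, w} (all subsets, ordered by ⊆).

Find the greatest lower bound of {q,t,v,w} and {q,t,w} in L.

Common lower bounds of {{q,t,v,w}, {q,t,w}}: {q,t,w}, {q,t}, {q,w}, {q}, {t,w}, {t}, {w}, {}.
The greatest among these is {q,t,w}.

{q,t,w}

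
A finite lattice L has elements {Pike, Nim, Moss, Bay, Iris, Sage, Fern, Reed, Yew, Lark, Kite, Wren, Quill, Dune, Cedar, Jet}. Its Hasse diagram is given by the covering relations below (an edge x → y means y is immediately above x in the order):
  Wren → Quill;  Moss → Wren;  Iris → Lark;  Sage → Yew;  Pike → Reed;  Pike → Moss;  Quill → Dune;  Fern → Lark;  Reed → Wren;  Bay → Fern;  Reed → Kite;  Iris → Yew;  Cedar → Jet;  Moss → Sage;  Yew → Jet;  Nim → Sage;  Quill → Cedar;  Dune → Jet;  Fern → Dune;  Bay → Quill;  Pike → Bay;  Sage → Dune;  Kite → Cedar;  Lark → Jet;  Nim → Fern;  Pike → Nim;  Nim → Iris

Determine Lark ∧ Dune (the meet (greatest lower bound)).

Common lower bounds of {Lark, Dune}: Bay, Fern, Nim, Pike.
The greatest among these is Fern.

Fern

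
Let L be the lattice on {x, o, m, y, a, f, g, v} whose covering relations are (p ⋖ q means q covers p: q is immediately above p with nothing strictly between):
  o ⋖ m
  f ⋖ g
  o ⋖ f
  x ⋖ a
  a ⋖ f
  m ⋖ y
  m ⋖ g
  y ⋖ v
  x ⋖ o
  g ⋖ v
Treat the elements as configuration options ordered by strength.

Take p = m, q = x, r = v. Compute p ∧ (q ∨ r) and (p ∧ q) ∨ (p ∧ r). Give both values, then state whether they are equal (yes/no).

m; m; yes

q ∨ r = v, so p ∧ (q ∨ r) = m ∧ v = m.
p ∧ q = x and p ∧ r = m, so (p ∧ q) ∨ (p ∧ r) = x ∨ m = m.
Equal: yes.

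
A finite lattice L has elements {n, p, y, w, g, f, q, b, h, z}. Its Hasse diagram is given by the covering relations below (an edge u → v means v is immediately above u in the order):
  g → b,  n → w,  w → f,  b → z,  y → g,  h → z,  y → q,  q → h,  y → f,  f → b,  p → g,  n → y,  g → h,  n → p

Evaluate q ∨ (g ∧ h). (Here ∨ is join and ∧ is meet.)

g ∧ h = g
q ∨ g = h

h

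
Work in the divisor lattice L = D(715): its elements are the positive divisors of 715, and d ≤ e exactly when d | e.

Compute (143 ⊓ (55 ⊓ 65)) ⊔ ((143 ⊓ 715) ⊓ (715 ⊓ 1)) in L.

1

55 ∧ 65 = 5
143 ∧ 5 = 1
143 ∧ 715 = 143
715 ∧ 1 = 1
143 ∧ 1 = 1
1 ∨ 1 = 1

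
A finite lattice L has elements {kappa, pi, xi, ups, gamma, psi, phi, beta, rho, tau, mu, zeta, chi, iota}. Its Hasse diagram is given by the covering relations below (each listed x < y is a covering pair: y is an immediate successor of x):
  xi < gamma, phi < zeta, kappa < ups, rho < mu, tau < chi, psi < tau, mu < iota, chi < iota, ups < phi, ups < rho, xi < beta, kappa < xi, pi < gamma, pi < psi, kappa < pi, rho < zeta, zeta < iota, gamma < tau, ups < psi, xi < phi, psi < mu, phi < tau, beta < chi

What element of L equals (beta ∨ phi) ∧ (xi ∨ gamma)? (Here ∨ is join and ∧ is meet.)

gamma

beta ∨ phi = chi
xi ∨ gamma = gamma
chi ∧ gamma = gamma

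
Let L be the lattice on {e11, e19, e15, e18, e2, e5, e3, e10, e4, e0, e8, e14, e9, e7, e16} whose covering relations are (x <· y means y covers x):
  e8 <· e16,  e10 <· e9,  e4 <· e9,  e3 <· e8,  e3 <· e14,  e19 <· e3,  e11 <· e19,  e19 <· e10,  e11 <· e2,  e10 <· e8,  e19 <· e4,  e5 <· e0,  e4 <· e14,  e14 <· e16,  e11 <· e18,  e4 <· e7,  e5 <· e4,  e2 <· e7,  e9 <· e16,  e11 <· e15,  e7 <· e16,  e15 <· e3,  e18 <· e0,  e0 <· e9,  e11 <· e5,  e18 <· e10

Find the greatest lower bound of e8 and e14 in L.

Common lower bounds of {e8, e14}: e11, e15, e19, e3.
The greatest among these is e3.

e3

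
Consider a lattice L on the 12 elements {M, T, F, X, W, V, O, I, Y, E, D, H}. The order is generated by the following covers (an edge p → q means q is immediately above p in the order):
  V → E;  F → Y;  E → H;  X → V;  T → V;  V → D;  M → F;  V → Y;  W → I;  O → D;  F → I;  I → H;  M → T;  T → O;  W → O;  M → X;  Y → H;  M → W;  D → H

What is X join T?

Common upper bounds of {X, T}: D, E, H, V, Y.
The least among these is V.

V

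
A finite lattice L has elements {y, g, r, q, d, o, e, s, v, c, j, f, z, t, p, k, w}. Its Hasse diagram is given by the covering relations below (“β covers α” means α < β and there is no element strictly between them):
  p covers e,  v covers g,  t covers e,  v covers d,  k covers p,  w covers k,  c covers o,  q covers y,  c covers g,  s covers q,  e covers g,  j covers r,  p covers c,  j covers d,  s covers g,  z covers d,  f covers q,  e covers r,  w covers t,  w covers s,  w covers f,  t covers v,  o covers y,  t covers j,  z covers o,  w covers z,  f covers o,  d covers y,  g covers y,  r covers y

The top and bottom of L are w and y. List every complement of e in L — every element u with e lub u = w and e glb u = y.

f, q, z

Need u with e ∨ u = w and e ∧ u = y.
Checking each element gives: f, q, z.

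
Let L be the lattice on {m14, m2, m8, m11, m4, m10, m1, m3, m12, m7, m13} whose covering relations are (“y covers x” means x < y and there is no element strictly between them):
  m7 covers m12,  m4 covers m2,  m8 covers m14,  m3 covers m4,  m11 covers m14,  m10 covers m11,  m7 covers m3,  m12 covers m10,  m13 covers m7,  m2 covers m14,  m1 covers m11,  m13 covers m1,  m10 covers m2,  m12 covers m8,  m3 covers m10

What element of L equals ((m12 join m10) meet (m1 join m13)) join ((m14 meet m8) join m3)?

m12 ∨ m10 = m12
m1 ∨ m13 = m13
m12 ∧ m13 = m12
m14 ∧ m8 = m14
m14 ∨ m3 = m3
m12 ∨ m3 = m7

m7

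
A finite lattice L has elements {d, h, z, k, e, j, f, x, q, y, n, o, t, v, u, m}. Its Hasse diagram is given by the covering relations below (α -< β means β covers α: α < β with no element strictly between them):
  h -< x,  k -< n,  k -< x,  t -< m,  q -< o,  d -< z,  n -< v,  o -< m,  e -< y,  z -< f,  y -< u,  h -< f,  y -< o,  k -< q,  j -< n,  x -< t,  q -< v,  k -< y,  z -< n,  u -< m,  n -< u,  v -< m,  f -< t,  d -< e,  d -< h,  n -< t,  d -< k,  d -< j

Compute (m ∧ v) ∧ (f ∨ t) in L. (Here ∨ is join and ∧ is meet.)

n

m ∧ v = v
f ∨ t = t
v ∧ t = n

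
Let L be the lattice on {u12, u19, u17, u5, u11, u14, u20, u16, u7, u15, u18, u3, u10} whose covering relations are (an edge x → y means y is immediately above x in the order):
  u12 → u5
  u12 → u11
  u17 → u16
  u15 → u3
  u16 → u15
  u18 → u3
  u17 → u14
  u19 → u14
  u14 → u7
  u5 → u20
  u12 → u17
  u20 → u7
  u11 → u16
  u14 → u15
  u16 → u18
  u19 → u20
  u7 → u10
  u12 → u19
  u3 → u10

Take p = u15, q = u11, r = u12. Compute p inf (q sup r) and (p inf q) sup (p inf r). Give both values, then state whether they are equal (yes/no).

q sup r = u11, so p inf (q sup r) = u15 inf u11 = u11.
p inf q = u11 and p inf r = u12, so (p inf q) sup (p inf r) = u11 sup u12 = u11.
Equal: yes.

u11; u11; yes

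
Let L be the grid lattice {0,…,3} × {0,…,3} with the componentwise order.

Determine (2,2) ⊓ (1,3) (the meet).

In a product of chains, the meet is componentwise min, giving (1,2).

(1,2)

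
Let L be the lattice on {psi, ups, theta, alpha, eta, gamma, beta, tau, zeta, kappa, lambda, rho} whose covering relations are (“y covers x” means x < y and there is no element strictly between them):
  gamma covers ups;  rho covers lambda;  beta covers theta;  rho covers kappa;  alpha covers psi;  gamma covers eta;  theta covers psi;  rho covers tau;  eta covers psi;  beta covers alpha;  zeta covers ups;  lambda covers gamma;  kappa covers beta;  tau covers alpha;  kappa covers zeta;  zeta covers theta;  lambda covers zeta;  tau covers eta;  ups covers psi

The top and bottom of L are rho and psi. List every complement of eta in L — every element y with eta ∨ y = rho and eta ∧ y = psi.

beta, kappa

Need y with eta ∨ y = rho and eta ∧ y = psi.
Checking each element gives: beta, kappa.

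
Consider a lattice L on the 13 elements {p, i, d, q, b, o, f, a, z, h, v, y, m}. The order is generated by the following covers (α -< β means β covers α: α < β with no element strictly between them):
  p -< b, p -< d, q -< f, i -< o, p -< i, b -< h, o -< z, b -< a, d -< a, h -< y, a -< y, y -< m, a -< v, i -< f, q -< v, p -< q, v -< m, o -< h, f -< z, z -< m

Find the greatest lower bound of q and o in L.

p

Common lower bounds of {q, o}: p.
The greatest among these is p.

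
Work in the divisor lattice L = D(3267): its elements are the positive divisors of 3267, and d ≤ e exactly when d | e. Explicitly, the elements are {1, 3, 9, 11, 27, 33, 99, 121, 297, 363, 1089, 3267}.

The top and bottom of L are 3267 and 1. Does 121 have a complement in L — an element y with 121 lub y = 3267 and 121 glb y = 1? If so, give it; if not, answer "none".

Need y with 121 ∨ y = 3267 and 121 ∧ y = 1.
Checking each element gives: 27.

27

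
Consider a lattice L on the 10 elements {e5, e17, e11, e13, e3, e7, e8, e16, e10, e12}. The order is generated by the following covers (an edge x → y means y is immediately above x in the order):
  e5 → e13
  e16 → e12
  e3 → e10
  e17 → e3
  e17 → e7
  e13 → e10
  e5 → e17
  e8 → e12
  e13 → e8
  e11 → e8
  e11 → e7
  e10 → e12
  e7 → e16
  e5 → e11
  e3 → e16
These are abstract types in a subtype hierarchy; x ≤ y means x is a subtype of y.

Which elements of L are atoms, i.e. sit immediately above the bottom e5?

e11, e13, e17

The atoms are exactly the elements that cover e5: e11, e13, e17.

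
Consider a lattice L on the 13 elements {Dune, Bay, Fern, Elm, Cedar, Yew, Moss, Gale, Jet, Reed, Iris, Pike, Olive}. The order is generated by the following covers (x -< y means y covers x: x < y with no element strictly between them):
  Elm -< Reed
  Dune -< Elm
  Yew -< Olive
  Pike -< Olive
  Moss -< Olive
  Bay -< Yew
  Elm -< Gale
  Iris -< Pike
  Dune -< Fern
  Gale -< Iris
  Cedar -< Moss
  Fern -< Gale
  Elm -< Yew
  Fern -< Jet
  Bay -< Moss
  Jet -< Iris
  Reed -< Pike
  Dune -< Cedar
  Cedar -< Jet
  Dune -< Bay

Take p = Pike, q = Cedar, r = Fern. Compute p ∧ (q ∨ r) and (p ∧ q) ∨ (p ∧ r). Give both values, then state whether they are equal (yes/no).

Jet; Jet; yes

q ∨ r = Jet, so p ∧ (q ∨ r) = Pike ∧ Jet = Jet.
p ∧ q = Cedar and p ∧ r = Fern, so (p ∧ q) ∨ (p ∧ r) = Cedar ∨ Fern = Jet.
Equal: yes.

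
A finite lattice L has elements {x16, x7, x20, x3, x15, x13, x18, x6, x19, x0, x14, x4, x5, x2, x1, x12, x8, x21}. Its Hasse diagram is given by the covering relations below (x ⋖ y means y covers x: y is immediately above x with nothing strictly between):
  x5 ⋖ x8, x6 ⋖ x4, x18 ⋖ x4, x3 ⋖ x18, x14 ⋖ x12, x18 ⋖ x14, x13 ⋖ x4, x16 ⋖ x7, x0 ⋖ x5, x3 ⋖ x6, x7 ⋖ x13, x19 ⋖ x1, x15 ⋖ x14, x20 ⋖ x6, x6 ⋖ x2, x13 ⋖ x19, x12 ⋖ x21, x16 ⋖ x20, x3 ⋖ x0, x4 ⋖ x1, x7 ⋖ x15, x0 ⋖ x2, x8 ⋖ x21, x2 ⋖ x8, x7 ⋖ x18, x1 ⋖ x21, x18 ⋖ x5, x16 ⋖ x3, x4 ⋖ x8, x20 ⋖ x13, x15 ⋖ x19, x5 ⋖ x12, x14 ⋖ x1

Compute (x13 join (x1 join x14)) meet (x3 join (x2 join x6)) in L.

x1 ∨ x14 = x1
x13 ∨ x1 = x1
x2 ∨ x6 = x2
x3 ∨ x2 = x2
x1 ∧ x2 = x6

x6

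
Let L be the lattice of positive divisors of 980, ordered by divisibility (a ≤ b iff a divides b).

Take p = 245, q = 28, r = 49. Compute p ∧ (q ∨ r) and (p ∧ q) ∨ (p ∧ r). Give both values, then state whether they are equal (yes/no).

49; 49; yes

q ∨ r = 196, so p ∧ (q ∨ r) = 245 ∧ 196 = 49.
p ∧ q = 7 and p ∧ r = 49, so (p ∧ q) ∨ (p ∧ r) = 7 ∨ 49 = 49.
Equal: yes.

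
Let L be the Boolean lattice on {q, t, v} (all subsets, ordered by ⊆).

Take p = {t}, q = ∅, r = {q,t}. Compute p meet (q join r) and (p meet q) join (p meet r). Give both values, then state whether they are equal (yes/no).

{t}; {t}; yes

q join r = {q,t}, so p meet (q join r) = {t} meet {q,t} = {t}.
p meet q = ∅ and p meet r = {t}, so (p meet q) join (p meet r) = ∅ join {t} = {t}.
Equal: yes.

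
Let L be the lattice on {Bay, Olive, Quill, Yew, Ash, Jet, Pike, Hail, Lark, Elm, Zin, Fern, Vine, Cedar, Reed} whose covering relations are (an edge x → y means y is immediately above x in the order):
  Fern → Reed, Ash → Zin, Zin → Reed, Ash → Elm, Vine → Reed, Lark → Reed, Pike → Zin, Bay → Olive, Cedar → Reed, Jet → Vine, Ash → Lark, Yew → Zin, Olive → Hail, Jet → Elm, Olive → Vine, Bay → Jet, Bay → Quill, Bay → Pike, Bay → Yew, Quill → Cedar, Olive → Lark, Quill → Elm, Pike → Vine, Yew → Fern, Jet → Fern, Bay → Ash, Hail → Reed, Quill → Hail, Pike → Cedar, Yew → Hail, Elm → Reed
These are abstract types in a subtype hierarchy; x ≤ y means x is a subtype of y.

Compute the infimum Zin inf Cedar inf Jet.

Bay

Common lower bounds of {Zin, Cedar, Jet}: Bay.
The greatest among these is Bay.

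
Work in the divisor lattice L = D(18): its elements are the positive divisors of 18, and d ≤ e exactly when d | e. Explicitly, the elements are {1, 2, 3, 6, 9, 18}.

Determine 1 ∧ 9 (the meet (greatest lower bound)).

1

In the divisibility order, the meet is the greatest common divisor: gcd(1, 9) = 1.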